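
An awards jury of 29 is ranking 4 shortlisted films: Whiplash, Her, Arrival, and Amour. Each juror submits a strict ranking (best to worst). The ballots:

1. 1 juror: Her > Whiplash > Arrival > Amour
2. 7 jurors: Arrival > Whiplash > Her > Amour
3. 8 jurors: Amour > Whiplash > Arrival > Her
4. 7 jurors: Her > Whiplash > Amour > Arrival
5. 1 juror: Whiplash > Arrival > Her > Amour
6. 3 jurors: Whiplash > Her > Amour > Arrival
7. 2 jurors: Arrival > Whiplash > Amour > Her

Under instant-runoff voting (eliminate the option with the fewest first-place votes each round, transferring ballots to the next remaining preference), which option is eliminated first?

Whiplash

Round 1: Whiplash 4, Her 8, Arrival 9, Amour 8. Eliminate Whiplash.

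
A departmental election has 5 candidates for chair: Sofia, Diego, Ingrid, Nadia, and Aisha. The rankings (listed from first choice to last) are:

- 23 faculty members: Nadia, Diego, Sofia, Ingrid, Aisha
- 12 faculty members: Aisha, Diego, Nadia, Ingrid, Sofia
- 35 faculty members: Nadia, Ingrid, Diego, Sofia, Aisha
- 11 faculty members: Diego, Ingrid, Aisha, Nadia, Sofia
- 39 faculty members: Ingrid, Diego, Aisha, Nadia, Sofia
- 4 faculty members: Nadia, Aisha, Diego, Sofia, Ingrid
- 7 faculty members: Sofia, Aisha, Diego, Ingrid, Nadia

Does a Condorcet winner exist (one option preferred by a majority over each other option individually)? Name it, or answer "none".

Checking pairwise contests:
Diego beats Sofia 124–7.
Ingrid beats Diego 74–57.
Nadia beats Ingrid 74–57.
Diego beats Nadia 69–62.
Diego beats Aisha 108–23.
Every option loses at least one head-to-head, so there is no Condorcet winner.

none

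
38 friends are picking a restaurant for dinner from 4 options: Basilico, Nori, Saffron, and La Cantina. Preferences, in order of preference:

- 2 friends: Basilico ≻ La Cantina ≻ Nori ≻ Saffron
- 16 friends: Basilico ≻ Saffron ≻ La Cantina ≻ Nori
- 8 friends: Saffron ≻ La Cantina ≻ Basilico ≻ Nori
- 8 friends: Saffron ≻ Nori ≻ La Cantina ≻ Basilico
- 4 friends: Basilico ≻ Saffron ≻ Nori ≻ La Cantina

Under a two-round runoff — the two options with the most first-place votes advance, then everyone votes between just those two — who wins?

Basilico

Round 1 first-place votes: Basilico 22, Nori 0, Saffron 16, La Cantina 0.
Basilico and Saffron advance.
Runoff: Basilico is preferred to Saffron by 22 voters; Saffron by 16.
Basilico wins the runoff.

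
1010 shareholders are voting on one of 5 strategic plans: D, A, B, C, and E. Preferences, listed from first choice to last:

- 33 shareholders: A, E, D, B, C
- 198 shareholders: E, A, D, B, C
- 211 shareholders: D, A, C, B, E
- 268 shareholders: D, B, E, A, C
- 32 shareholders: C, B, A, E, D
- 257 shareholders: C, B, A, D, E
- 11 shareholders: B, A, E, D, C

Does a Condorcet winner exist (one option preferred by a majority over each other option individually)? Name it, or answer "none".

Checking pairwise contests:
A beats D 531–479.
B beats A 568–442.
D beats B 710–300.
D beats C 721–289.
D beats E 736–274.
Every option loses at least one head-to-head, so there is no Condorcet winner.

none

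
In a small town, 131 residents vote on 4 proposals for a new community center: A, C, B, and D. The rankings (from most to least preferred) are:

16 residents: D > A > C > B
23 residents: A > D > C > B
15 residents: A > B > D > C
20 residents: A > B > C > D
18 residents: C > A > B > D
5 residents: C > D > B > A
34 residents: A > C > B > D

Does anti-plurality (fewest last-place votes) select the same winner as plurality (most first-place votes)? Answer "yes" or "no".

Anti-plurality — last-place votes: A 5, C 15, B 39, D 72. Winner: A.
Plurality — first-place votes: A 92, C 23, B 0, D 16. Winner: A.
The two methods agree.

yes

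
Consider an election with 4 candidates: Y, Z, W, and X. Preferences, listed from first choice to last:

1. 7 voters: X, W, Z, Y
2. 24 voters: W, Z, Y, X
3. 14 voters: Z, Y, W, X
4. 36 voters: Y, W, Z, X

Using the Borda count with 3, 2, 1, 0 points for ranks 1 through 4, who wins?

Y: 7·0 + 24·1 + 14·2 + 36·3 = 160
Z: 7·1 + 24·2 + 14·3 + 36·1 = 133
W: 7·2 + 24·3 + 14·1 + 36·2 = 172
X: 7·3 + 24·0 + 14·0 + 36·0 = 21
W has the highest Borda score (172).

W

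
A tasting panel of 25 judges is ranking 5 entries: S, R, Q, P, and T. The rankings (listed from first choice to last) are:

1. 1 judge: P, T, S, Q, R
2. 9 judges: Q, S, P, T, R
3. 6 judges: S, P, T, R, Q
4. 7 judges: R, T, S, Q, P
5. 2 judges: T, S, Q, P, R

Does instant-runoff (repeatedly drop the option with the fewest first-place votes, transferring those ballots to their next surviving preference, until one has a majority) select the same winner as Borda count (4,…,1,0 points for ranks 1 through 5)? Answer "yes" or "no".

yes

Instant-runoff — R1 S 6, R 7, Q 9, P 1, T 2 (P out); R2 S 6, R 7, Q 9, T 3 (T out); R3 S 9, R 7, Q 9 (R out); R4 S 16, Q 9 (S winner). Winner: S.
Borda — scores: S 73, R 34, Q 48, P 42, T 53. Winner: S.
The two methods agree.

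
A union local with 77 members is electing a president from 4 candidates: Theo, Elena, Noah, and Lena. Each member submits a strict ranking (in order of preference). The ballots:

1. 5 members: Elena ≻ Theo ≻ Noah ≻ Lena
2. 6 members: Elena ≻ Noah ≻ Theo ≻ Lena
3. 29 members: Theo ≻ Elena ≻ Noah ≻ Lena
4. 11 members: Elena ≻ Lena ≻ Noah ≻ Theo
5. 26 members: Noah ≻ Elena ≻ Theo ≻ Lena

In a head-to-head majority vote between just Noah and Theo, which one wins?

Voters preferring Noah to Theo: 43; preferring Theo to Noah: 34.
Noah wins the head-to-head.

Noah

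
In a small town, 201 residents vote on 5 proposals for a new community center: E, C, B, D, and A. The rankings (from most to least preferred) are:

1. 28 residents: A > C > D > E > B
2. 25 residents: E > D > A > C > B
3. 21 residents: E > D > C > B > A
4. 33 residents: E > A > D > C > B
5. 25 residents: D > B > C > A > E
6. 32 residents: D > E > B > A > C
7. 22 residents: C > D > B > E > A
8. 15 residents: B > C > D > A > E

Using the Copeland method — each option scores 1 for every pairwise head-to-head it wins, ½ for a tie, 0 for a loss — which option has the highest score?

E: beats C, B, and A; loses to D → score 3.
C: beats B; loses to E, D, and A → score 1.
B: beats A; loses to E, C, and D → score 1.
D: beats E, C, B, and A → score 4.
A: beats C; loses to E, B, and D → score 1.
D has the best pairwise record.

D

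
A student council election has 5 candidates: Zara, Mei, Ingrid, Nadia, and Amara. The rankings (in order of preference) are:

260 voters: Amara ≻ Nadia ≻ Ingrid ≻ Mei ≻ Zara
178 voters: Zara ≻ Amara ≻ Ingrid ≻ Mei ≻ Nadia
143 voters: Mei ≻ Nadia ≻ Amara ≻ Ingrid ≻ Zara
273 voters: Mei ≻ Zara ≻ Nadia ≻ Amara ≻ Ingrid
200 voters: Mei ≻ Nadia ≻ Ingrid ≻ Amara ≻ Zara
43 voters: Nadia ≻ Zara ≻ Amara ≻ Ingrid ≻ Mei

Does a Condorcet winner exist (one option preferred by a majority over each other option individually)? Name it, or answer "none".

Mei vs Zara: 876–221 for Mei.
Mei vs Ingrid: 616–481 for Mei.
Mei vs Nadia: 794–303 for Mei.
Mei vs Amara: 616–481 for Mei.
Mei beats every other option head-to-head.

Mei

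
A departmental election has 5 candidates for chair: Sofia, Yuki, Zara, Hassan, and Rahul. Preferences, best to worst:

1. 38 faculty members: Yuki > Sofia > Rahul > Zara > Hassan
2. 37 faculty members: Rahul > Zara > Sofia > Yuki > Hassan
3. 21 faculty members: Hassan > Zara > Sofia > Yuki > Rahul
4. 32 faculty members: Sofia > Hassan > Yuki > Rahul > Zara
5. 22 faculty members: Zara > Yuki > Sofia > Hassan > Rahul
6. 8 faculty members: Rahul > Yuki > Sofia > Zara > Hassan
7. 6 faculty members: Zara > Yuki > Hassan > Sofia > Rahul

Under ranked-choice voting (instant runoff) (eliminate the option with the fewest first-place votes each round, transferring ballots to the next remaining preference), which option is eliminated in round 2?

Round 1: Sofia 32, Yuki 38, Zara 28, Hassan 21, Rahul 45. Eliminate Hassan.
Round 2: Sofia 32, Yuki 38, Zara 49, Rahul 45. Eliminate Sofia.

Sofia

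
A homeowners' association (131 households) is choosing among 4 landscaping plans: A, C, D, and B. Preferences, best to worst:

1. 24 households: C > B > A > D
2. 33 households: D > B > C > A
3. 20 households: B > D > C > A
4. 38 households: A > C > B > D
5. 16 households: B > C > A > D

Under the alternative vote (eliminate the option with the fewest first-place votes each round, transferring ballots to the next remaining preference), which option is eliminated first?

C

Round 1: A 38, C 24, D 33, B 36. Eliminate C.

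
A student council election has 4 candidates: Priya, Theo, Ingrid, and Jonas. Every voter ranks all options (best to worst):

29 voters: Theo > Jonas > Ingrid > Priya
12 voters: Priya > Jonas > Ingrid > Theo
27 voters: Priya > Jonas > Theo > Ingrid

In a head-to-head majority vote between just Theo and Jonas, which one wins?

Jonas

Voters preferring Theo to Jonas: 29; preferring Jonas to Theo: 39.
Jonas wins the head-to-head.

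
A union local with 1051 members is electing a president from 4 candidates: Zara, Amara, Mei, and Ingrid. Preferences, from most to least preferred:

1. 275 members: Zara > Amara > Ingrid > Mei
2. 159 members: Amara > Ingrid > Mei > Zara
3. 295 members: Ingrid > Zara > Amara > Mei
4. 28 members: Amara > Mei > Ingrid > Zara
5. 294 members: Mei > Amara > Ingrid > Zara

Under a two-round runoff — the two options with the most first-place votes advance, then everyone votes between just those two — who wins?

Ingrid

Round 1 first-place votes: Zara 275, Amara 187, Mei 294, Ingrid 295.
Ingrid and Mei advance.
Runoff: Ingrid is preferred to Mei by 729 voters; Mei by 322.
Ingrid wins the runoff.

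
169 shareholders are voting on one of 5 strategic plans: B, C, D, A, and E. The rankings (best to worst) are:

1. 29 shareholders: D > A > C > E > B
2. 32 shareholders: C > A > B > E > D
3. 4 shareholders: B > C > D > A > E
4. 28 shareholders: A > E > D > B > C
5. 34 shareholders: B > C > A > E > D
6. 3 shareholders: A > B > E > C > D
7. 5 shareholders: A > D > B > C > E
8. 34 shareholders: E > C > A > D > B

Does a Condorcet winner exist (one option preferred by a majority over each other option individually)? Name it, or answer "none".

C

C vs B: 95–74 for C.
C vs D: 107–62 for C.
C vs A: 104–65 for C.
C vs E: 104–65 for C.
C beats every other option head-to-head.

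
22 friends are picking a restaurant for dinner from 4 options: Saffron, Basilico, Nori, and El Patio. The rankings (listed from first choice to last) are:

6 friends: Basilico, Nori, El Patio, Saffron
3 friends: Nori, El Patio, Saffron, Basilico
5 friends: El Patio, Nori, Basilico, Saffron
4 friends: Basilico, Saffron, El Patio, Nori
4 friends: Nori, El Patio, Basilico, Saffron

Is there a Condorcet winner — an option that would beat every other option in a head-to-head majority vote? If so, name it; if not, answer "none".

Nori

Nori vs Saffron: 18–4 for Nori.
Nori vs Basilico: 12–10 for Nori.
Nori vs El Patio: 13–9 for Nori.
Nori beats every other option head-to-head.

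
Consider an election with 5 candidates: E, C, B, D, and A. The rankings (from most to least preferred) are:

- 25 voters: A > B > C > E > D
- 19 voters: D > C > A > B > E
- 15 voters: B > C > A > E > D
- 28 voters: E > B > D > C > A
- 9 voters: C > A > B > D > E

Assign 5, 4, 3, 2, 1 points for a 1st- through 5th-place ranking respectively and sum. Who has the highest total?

E: 25·2 + 19·1 + 15·2 + 28·5 + 9·1 = 248
C: 25·3 + 19·4 + 15·4 + 28·2 + 9·5 = 312
B: 25·4 + 19·2 + 15·5 + 28·4 + 9·3 = 352
D: 25·1 + 19·5 + 15·1 + 28·3 + 9·2 = 237
A: 25·5 + 19·3 + 15·3 + 28·1 + 9·4 = 291
B has the highest Borda score (352).

B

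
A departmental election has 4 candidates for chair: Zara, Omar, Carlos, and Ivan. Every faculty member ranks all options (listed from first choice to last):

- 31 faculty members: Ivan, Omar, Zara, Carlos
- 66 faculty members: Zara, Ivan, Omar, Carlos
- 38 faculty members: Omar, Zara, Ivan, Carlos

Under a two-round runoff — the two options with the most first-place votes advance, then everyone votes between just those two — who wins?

Omar

Round 1 first-place votes: Zara 66, Omar 38, Carlos 0, Ivan 31.
Zara and Omar advance.
Runoff: Zara is preferred to Omar by 66 voters; Omar by 69.
Omar wins the runoff.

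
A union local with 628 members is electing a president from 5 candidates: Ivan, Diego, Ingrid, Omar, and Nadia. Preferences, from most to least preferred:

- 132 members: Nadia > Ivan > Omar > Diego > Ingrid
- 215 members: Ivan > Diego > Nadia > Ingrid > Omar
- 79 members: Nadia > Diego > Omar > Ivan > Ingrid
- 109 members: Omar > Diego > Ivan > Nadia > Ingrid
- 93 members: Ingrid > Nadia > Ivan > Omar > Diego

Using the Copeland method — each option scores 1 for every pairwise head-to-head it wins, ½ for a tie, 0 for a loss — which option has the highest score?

Ivan

Ivan: beats Diego, Ingrid, Omar, and Nadia → score 4.
Diego: beats Ingrid and Nadia; loses to Ivan and Omar → score 2.
Ingrid: loses to Ivan, Diego, Omar, and Nadia → score 0.
Omar: beats Diego and Ingrid; loses to Ivan and Nadia → score 2.
Nadia: beats Ingrid and Omar; loses to Ivan and Diego → score 2.
Ivan has the best pairwise record.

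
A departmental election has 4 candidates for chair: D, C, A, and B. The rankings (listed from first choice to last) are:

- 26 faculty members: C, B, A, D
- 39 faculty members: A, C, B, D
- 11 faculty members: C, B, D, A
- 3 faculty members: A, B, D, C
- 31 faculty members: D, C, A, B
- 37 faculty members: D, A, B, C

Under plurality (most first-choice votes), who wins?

D

First-place votes: D 68, C 37, A 42, B 0.
D has the most first-place votes.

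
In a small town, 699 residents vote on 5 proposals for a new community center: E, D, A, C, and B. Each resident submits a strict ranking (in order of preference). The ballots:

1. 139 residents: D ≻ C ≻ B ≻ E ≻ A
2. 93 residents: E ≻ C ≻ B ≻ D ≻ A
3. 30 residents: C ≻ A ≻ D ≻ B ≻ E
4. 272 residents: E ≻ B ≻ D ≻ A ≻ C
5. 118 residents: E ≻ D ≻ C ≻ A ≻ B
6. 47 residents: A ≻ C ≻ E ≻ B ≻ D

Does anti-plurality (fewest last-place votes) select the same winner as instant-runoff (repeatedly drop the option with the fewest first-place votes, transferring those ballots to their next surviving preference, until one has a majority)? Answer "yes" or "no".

Anti-plurality — last-place votes: E 30, D 47, A 232, C 272, B 118. Winner: E.
Instant-runoff — R1 E 483, D 139, A 47, C 30, B 0 (E winner). Winner: E.
The two methods agree.

yes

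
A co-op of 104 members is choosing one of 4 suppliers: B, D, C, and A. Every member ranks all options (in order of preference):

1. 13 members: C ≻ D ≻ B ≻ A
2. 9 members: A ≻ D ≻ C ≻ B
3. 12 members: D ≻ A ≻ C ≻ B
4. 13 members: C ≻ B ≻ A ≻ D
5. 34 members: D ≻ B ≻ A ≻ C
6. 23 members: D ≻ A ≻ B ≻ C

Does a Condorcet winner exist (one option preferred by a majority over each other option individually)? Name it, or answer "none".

D vs B: 91–13 for D.
D vs C: 78–26 for D.
D vs A: 82–22 for D.
D beats every other option head-to-head.

D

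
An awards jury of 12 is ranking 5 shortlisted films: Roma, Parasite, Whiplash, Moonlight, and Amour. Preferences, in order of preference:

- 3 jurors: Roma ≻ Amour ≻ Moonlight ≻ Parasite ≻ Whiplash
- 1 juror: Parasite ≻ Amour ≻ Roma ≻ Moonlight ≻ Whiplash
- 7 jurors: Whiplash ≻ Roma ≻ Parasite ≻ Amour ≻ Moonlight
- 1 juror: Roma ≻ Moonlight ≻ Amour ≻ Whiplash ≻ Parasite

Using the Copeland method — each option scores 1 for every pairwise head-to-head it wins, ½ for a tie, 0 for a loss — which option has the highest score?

Whiplash

Roma: beats Parasite, Moonlight, and Amour; loses to Whiplash → score 3.
Parasite: beats Moonlight and Amour; loses to Roma and Whiplash → score 2.
Whiplash: beats Roma, Parasite, Moonlight, and Amour → score 4.
Moonlight: loses to Roma, Parasite, Whiplash, and Amour → score 0.
Amour: beats Moonlight; loses to Roma, Parasite, and Whiplash → score 1.
Whiplash has the best pairwise record.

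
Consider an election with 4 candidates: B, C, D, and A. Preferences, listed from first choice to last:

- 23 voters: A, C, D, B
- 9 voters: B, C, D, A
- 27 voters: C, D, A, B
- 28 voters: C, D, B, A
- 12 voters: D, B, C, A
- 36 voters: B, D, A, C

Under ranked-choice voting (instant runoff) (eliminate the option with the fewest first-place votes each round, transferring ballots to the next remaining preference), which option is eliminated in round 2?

A

Round 1: B 45, C 55, D 12, A 23. Eliminate D.
Round 2: B 57, C 55, A 23. Eliminate A.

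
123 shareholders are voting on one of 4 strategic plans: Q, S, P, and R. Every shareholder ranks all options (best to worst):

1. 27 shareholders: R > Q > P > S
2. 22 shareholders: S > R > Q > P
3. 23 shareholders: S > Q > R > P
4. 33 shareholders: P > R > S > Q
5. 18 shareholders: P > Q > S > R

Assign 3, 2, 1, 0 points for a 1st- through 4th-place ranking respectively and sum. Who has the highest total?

Q: 27·2 + 22·1 + 23·2 + 33·0 + 18·2 = 158
S: 27·0 + 22·3 + 23·3 + 33·1 + 18·1 = 186
P: 27·1 + 22·0 + 23·0 + 33·3 + 18·3 = 180
R: 27·3 + 22·2 + 23·1 + 33·2 + 18·0 = 214
R has the highest Borda score (214).

R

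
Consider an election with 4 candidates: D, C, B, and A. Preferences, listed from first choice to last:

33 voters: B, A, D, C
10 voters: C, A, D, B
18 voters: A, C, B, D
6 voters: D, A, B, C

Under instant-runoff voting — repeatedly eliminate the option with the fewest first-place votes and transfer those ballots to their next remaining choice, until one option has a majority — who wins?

A

Round 1: D 6, C 10, B 33, A 18. Eliminate D.
Round 2: C 10, B 33, A 24. Eliminate C.
Round 3: B 33, A 34. A has a majority.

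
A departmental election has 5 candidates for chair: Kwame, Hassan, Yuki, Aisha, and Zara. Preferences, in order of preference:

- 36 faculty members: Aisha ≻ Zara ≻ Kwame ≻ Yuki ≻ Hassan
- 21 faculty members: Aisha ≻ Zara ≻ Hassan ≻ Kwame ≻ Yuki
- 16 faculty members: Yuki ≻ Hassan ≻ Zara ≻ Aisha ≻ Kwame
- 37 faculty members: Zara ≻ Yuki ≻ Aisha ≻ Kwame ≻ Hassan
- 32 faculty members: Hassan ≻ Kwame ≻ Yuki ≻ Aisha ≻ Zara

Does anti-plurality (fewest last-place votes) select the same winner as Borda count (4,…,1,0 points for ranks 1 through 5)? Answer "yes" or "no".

no

Anti-plurality — last-place votes: Kwame 16, Hassan 73, Yuki 21, Aisha 0, Zara 32. Winner: Aisha.
Borda — scores: Kwame 226, Hassan 218, Yuki 275, Aisha 350, Zara 351. Winner: Zara.
The two methods disagree.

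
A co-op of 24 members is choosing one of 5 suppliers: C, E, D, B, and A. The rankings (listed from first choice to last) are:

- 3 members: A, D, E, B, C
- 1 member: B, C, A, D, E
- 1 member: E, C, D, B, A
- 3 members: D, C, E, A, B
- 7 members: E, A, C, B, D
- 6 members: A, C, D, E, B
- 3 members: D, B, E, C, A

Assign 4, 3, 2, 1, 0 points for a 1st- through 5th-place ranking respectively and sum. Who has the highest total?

A

C: 3·0 + 1·3 + 1·3 + 3·3 + 7·2 + 6·3 + 3·1 = 50
E: 3·2 + 1·0 + 1·4 + 3·2 + 7·4 + 6·1 + 3·2 = 56
D: 3·3 + 1·1 + 1·2 + 3·4 + 7·0 + 6·2 + 3·4 = 48
B: 3·1 + 1·4 + 1·1 + 3·0 + 7·1 + 6·0 + 3·3 = 24
A: 3·4 + 1·2 + 1·0 + 3·1 + 7·3 + 6·4 + 3·0 = 62
A has the highest Borda score (62).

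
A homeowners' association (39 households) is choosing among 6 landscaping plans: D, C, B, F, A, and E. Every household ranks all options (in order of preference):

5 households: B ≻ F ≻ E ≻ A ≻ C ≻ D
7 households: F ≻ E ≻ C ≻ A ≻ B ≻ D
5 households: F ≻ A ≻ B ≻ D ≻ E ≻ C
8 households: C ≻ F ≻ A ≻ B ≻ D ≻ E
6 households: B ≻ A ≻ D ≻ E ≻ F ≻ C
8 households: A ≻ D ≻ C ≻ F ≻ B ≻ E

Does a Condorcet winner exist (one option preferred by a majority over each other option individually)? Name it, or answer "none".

F vs D: 25–14 for F.
F vs C: 23–16 for F.
F vs B: 28–11 for F.
F vs A: 25–14 for F.
F vs E: 33–6 for F.
F beats every other option head-to-head.

F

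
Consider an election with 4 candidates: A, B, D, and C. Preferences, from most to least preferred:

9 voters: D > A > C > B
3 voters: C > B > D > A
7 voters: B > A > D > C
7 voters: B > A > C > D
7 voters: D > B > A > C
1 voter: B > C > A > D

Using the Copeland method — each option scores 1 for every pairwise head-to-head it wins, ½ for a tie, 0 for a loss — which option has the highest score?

B

A: beats C; loses to B and D → score 1.
B: beats A, D, and C → score 3.
D: beats A and C; loses to B → score 2.
C: loses to A, B, and D → score 0.
B has the best pairwise record.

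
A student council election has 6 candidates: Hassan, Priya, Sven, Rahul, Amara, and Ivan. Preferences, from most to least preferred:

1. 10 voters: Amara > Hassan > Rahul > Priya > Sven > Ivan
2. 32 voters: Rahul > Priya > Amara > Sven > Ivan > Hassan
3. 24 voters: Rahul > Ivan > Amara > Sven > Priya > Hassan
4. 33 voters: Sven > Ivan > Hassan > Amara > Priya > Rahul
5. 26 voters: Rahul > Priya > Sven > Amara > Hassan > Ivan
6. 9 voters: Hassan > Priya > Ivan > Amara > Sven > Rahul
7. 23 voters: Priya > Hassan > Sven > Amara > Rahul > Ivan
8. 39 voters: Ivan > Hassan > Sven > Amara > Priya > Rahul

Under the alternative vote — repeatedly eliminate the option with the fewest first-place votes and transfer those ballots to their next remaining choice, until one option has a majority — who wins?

Sven

Round 1: Hassan 9, Priya 23, Sven 33, Rahul 82, Amara 10, Ivan 39. Eliminate Hassan.
Round 2: Priya 32, Sven 33, Rahul 82, Amara 10, Ivan 39. Eliminate Amara.
Round 3: Priya 32, Sven 33, Rahul 92, Ivan 39. Eliminate Priya.
Round 4: Sven 56, Rahul 92, Ivan 48. Eliminate Ivan.
Round 5: Sven 104, Rahul 92. Sven has a majority.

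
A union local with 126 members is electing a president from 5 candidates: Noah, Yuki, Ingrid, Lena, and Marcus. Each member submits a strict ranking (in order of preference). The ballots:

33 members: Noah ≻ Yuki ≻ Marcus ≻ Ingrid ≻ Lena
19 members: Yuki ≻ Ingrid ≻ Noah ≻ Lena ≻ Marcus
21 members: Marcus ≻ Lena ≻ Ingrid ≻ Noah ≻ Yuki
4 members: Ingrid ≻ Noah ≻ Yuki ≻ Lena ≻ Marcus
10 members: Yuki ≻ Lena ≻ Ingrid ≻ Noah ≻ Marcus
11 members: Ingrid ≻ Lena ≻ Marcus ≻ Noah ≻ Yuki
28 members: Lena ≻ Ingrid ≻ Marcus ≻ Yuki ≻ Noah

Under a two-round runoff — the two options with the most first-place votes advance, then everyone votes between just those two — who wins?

Round 1 first-place votes: Noah 33, Yuki 29, Ingrid 15, Lena 28, Marcus 21.
Noah and Yuki advance.
Runoff: Noah is preferred to Yuki by 69 voters; Yuki by 57.
Noah wins the runoff.

Noah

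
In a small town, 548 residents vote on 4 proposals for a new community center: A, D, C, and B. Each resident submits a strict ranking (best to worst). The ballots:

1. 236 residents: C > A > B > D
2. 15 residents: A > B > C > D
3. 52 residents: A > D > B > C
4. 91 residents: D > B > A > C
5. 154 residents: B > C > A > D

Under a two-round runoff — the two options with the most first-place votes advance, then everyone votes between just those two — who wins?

B

Round 1 first-place votes: A 67, D 91, C 236, B 154.
C and B advance.
Runoff: C is preferred to B by 236 voters; B by 312.
B wins the runoff.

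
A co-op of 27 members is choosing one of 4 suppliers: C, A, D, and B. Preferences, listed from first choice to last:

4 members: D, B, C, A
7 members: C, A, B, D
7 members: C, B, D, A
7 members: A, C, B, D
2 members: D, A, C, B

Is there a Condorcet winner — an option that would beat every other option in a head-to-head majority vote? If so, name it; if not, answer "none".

C vs A: 18–9 for C.
C vs D: 21–6 for C.
C vs B: 23–4 for C.
C beats every other option head-to-head.

C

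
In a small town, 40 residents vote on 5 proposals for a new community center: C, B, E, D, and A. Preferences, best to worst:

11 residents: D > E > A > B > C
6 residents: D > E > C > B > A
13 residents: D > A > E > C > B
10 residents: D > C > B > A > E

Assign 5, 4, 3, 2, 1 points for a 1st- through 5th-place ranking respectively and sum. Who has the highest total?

D

C: 11·1 + 6·3 + 13·2 + 10·4 = 95
B: 11·2 + 6·2 + 13·1 + 10·3 = 77
E: 11·4 + 6·4 + 13·3 + 10·1 = 117
D: 11·5 + 6·5 + 13·5 + 10·5 = 200
A: 11·3 + 6·1 + 13·4 + 10·2 = 111
D has the highest Borda score (200).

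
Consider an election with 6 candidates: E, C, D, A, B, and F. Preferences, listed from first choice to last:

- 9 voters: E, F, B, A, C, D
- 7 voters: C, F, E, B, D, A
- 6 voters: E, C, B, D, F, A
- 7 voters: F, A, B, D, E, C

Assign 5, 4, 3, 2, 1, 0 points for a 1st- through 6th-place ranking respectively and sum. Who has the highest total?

E: 9·5 + 7·3 + 6·5 + 7·1 = 103
C: 9·1 + 7·5 + 6·4 + 7·0 = 68
D: 9·0 + 7·1 + 6·2 + 7·2 = 33
A: 9·2 + 7·0 + 6·0 + 7·4 = 46
B: 9·3 + 7·2 + 6·3 + 7·3 = 80
F: 9·4 + 7·4 + 6·1 + 7·5 = 105
F has the highest Borda score (105).

F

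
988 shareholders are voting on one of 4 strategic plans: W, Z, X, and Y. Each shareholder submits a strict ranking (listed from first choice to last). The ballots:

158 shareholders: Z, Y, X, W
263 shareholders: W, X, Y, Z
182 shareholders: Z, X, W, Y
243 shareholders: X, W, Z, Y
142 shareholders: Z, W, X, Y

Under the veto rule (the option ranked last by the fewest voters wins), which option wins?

X

Last-place votes: W 158, Z 263, X 0, Y 567.
X is ranked last by the fewest voters, so X wins.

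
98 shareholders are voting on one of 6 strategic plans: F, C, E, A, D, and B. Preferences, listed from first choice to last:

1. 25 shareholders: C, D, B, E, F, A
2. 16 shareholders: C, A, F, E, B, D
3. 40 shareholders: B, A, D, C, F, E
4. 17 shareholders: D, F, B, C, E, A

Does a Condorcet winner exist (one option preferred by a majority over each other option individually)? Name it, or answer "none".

B

B vs F: 65–33 for B.
B vs C: 57–41 for B.
B vs E: 82–16 for B.
B vs A: 82–16 for B.
B vs D: 56–42 for B.
B beats every other option head-to-head.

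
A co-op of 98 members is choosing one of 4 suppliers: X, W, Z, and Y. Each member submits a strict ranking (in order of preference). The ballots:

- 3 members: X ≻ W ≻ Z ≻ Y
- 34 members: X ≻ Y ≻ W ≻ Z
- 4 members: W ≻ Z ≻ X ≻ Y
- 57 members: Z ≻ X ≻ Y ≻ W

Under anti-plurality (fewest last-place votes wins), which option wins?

X

Last-place votes: X 0, W 57, Z 34, Y 7.
X is ranked last by the fewest voters, so X wins.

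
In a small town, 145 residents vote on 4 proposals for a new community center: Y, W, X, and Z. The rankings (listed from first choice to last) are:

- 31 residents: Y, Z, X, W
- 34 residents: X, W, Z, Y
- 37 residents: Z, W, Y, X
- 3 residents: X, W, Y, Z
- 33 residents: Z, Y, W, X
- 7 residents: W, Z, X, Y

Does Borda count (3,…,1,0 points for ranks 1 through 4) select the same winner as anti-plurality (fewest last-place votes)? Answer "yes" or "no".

yes

Borda — scores: Y 199, W 202, X 149, Z 320. Winner: Z.
Anti-plurality — last-place votes: Y 41, W 31, X 70, Z 3. Winner: Z.
The two methods agree.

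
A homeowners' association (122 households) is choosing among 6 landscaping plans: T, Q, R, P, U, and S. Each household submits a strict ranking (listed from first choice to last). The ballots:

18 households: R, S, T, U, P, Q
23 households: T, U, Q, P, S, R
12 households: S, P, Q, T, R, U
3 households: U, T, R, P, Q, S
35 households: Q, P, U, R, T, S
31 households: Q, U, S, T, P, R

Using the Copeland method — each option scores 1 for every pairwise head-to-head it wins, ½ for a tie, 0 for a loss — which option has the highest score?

Q

T: beats R and P; ties S; loses to Q and U → score 2.5.
Q: beats T, R, P, U, and S → score 5.
R: loses to T, Q, P, U, and S → score 0.
P: beats R; ties S; loses to T, Q, and U → score 1.5.
U: beats T, R, P, and S; loses to Q → score 4.
S: beats R; ties T and P; loses to Q and U → score 2.
Q has the best pairwise record.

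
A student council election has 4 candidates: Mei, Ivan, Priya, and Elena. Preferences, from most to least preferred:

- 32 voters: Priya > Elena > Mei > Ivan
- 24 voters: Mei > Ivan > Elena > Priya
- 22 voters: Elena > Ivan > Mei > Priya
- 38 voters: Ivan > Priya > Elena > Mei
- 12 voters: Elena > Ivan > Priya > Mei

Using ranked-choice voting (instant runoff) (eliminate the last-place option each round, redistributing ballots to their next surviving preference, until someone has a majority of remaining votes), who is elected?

Elena

Round 1: Mei 24, Ivan 38, Priya 32, Elena 34. Eliminate Mei.
Round 2: Ivan 62, Priya 32, Elena 34. Eliminate Priya.
Round 3: Ivan 62, Elena 66. Elena has a majority.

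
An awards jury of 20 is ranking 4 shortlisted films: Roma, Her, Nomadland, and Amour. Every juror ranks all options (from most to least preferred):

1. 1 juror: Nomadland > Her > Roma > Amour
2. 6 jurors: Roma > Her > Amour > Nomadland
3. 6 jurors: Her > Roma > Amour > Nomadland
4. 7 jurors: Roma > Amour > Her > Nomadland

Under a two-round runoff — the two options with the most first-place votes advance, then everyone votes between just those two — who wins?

Roma

Round 1 first-place votes: Roma 13, Her 6, Nomadland 1, Amour 0.
Roma and Her advance.
Runoff: Roma is preferred to Her by 13 voters; Her by 7.
Roma wins the runoff.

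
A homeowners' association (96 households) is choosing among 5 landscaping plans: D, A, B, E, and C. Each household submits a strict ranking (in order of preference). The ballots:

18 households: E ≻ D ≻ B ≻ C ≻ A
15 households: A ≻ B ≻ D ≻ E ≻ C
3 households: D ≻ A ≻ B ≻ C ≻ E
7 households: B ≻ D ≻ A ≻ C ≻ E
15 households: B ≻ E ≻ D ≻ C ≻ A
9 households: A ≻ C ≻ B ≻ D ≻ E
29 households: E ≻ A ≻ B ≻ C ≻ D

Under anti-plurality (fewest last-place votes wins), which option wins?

B

Last-place votes: D 29, A 33, B 0, E 19, C 15.
B is ranked last by the fewest voters, so B wins.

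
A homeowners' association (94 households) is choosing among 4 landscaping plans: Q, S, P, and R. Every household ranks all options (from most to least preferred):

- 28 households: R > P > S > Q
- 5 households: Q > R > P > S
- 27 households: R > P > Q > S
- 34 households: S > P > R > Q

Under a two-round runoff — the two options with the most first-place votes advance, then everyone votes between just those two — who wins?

Round 1 first-place votes: Q 5, S 34, P 0, R 55.
R and S advance.
Runoff: R is preferred to S by 60 voters; S by 34.
R wins the runoff.

R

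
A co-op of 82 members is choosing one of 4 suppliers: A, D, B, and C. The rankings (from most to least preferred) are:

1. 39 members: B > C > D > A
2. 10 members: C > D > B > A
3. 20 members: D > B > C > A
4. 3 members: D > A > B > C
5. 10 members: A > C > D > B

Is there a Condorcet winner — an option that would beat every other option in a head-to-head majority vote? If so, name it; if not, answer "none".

Checking pairwise contests:
D beats A 72–10.
C beats D 59–23.
D beats B 43–39.
B beats C 62–20.
Every option loses at least one head-to-head, so there is no Condorcet winner.

none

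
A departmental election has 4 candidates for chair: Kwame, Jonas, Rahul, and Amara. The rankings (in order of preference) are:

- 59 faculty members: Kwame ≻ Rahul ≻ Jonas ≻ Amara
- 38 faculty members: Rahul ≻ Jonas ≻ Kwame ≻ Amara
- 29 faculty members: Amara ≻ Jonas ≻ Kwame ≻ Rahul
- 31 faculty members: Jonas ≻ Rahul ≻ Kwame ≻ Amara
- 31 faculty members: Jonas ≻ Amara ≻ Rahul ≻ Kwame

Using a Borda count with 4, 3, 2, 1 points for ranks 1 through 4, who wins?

Jonas

Kwame: 59·4 + 38·2 + 29·2 + 31·2 + 31·1 = 463
Jonas: 59·2 + 38·3 + 29·3 + 31·4 + 31·4 = 567
Rahul: 59·3 + 38·4 + 29·1 + 31·3 + 31·2 = 513
Amara: 59·1 + 38·1 + 29·4 + 31·1 + 31·3 = 337
Jonas has the highest Borda score (567).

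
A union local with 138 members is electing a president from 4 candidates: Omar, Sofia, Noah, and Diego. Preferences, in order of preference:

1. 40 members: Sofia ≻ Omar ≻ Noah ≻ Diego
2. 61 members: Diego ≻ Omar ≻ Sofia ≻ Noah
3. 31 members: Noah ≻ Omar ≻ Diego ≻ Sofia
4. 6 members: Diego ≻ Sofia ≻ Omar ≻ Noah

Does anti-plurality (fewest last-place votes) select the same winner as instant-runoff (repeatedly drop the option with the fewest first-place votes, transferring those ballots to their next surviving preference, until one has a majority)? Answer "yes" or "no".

no

Anti-plurality — last-place votes: Omar 0, Sofia 31, Noah 67, Diego 40. Winner: Omar.
Instant-runoff — R1 Omar 0, Sofia 40, Noah 31, Diego 67 (Omar out); R2 Sofia 40, Noah 31, Diego 67 (Noah out); R3 Sofia 40, Diego 98 (Diego winner). Winner: Diego.
The two methods disagree.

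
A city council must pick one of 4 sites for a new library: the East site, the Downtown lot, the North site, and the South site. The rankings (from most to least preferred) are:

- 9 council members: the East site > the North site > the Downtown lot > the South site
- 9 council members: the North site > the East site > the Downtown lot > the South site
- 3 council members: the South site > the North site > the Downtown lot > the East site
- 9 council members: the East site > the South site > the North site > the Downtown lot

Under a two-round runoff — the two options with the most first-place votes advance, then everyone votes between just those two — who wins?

Round 1 first-place votes: the East site 18, the Downtown lot 0, the North site 9, the South site 3.
the East site and the North site advance.
Runoff: the East site is preferred to the North site by 18 voters; the North site by 12.
the East site wins the runoff.

the East site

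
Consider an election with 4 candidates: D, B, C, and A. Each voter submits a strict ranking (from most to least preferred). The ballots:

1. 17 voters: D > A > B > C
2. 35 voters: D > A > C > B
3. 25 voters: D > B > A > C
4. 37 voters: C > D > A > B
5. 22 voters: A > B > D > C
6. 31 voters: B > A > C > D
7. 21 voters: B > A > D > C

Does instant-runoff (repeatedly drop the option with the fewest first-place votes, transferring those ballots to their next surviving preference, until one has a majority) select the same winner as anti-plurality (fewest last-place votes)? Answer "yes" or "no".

no

Instant-runoff — R1 D 77, B 52, C 37, A 22 (A out); R2 D 77, B 74, C 37 (C out); R3 D 114, B 74 (D winner). Winner: D.
Anti-plurality — last-place votes: D 31, B 72, C 85, A 0. Winner: A.
The two methods disagree.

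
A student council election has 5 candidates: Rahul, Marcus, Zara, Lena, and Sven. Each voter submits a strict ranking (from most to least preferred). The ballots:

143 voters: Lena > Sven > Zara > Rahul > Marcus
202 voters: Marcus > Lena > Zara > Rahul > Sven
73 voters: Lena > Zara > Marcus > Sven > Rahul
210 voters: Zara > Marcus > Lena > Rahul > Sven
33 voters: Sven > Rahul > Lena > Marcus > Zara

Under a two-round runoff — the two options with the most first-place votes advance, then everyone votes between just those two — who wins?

Round 1 first-place votes: Rahul 0, Marcus 202, Zara 210, Lena 216, Sven 33.
Lena and Zara advance.
Runoff: Lena is preferred to Zara by 451 voters; Zara by 210.
Lena wins the runoff.

Lena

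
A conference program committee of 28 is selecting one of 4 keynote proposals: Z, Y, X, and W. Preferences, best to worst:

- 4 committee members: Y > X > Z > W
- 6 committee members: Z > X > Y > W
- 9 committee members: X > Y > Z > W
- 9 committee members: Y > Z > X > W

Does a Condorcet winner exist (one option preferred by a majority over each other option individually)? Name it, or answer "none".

Checking pairwise contests:
Y beats Z 22–6.
X beats Y 15–13.
Z beats X 15–13.
Z beats W 28–0.
Every option loses at least one head-to-head, so there is no Condorcet winner.

none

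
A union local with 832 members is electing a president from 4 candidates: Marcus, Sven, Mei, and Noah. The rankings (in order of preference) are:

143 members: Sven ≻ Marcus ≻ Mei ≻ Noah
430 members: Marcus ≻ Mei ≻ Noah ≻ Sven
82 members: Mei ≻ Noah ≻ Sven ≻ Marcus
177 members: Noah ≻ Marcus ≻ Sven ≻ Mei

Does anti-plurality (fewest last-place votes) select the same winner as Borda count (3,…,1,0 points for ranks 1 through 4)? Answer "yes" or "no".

yes

Anti-plurality — last-place votes: Marcus 82, Sven 430, Mei 177, Noah 143. Winner: Marcus.
Borda — scores: Marcus 1930, Sven 688, Mei 1249, Noah 1125. Winner: Marcus.
The two methods agree.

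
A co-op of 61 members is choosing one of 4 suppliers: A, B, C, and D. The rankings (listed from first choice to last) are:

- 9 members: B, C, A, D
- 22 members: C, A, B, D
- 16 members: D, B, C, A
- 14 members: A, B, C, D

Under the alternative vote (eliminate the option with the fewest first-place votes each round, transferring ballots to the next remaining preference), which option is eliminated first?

Round 1: A 14, B 9, C 22, D 16. Eliminate B.

B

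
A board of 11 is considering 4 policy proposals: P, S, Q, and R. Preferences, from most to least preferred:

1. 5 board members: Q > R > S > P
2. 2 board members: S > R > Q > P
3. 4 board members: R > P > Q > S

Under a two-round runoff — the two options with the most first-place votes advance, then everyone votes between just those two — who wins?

R

Round 1 first-place votes: P 0, S 2, Q 5, R 4.
Q and R advance.
Runoff: Q is preferred to R by 5 voters; R by 6.
R wins the runoff.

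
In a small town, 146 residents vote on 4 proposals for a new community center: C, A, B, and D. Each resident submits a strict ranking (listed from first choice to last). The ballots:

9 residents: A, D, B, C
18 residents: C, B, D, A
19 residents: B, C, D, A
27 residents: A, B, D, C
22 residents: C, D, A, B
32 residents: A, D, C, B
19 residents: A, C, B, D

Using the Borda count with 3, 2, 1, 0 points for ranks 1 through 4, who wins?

C: 9·0 + 18·3 + 19·2 + 27·0 + 22·3 + 32·1 + 19·2 = 228
A: 9·3 + 18·0 + 19·0 + 27·3 + 22·1 + 32·3 + 19·3 = 283
B: 9·1 + 18·2 + 19·3 + 27·2 + 22·0 + 32·0 + 19·1 = 175
D: 9·2 + 18·1 + 19·1 + 27·1 + 22·2 + 32·2 + 19·0 = 190
A has the highest Borda score (283).

A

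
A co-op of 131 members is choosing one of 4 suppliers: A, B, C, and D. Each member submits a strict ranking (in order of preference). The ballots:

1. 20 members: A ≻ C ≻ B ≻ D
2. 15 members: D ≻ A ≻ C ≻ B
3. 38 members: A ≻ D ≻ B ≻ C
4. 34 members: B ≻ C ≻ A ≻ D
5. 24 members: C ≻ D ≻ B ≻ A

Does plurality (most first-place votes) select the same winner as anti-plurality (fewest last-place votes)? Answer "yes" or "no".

no

Plurality — first-place votes: A 58, B 34, C 24, D 15. Winner: A.
Anti-plurality — last-place votes: A 24, B 15, C 38, D 54. Winner: B.
The two methods disagree.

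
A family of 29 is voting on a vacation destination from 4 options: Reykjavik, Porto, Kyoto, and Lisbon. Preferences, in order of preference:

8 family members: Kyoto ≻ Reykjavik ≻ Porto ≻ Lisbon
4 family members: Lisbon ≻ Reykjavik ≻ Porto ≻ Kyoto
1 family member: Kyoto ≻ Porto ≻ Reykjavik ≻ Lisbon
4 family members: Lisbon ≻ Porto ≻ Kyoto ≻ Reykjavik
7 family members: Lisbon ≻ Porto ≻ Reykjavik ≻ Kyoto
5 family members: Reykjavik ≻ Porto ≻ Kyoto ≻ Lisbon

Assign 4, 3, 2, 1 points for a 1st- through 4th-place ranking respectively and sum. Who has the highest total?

Reykjavik

Reykjavik: 8·3 + 4·3 + 1·2 + 4·1 + 7·2 + 5·4 = 76
Porto: 8·2 + 4·2 + 1·3 + 4·3 + 7·3 + 5·3 = 75
Kyoto: 8·4 + 4·1 + 1·4 + 4·2 + 7·1 + 5·2 = 65
Lisbon: 8·1 + 4·4 + 1·1 + 4·4 + 7·4 + 5·1 = 74
Reykjavik has the highest Borda score (76).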